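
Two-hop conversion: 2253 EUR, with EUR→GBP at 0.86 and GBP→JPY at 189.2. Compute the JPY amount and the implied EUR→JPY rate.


Step 1: 2253 EUR × 0.86 = 1937.58 GBP
Step 2: 1937.58 GBP × 189.2 = 366590.14 JPY
Implied rate EUR→JPY = 0.86 × 189.2 = 162.7120
= 366590.14 JPY; implied rate 162.7120 JPY/EUR

366590.14 JPY; implied rate 162.7120 JPY/EUR


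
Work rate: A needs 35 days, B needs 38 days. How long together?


Rate of A = 1/35 per day
Rate of B = 1/38 per day
Combined rate = 1/35 + 1/38 = 73/1330 ≈ 0.0549 per day
Days = 1 / combined rate = 1330/73
≈ 18.22 days

18.22 days


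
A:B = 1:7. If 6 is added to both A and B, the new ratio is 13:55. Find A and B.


Let A = 1k, B = 7k.
(1k + 6) / (7k + 6) = 13/55
Cross-multiply: 55(1k + 6) = 13(7k + 6)
55k + 330 = 91k + 78
55k - 91k = 78 - 330
-36k = -252
k = -252/-36 = 7
A = 1×7 = 7, B = 7×7 = 49
= A = 7, B = 49

A = 7, B = 49


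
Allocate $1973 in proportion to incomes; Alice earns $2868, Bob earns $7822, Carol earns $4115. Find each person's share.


Total income = 2868 + 7822 + 4115 = $14805
Alice: $1973 × 2868/14805 = $382.21
Bob: $1973 × 7822/14805 = $1042.40
Carol: $1973 × 4115/14805 = $548.39
= Alice: $382.21, Bob: $1042.40, Carol: $548.39

Alice: $382.21, Bob: $1042.40, Carol: $548.39


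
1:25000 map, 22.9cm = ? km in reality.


Real distance = map distance × scale
= 22.9cm × 25000
= 572500 cm = 5725.0 m
= 5.725 km

5.725 km


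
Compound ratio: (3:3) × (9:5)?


Compound ratio = (3×9) : (3×5)
= 27:15
GCD = 3
= 9:5

9:5


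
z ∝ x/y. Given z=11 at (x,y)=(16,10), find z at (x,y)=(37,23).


z = k·x/y
Solve for k using the known point: k = z·y/x = 11×10/16 = 110/16 = 6.8750
Now evaluate at x=37, y=23:
z = k × 37 / 23 = (110 × 37) / (16 × 23) = 4070/368
≈ 11.0598

11.0598


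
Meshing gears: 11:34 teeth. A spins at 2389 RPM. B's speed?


Gear ratio = 11:34 = 11:34
RPM_B = RPM_A × (teeth_A / teeth_B)
= 2389 × (11/34)
= 772.9 RPM

772.9 RPM


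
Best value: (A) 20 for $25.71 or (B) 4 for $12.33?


Deal A: $25.71/20 = $1.2855/unit
Deal B: $12.33/4 = $3.0825/unit
A is cheaper per unit
= Deal A

Deal A


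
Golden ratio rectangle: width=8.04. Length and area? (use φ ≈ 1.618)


φ = (1 + √5) / 2 ≈ 1.618
Length = width × φ = 8.04 × 1.618 = 13.00872
≈ 13.01
Area = width × length = 8.04 × 13.00872 = 104.5901088 ≈ 104.59
= Length: 13.01, Area: 104.59

Length: 13.01, Area: 104.59


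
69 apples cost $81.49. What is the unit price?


Unit rate = total / quantity
= 81.49 / 69
= $1.18 per unit

$1.18 per unit


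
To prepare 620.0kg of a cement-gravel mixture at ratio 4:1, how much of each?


Total parts = 4 + 1 = 5
cement: 620.0 × 4/5 = 496.0kg
gravel: 620.0 × 1/5 = 124.0kg
= 496.0kg and 124.0kg

496.0kg and 124.0kg


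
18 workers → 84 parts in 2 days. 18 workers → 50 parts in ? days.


Days ∝ work / workers, so d₂ = d₁ × (m₁/m₂) × (w₂/w₁)
Workers factor (inverse): 18/18 = 1.0000
Work factor (direct): 50/84 ≈ 0.5952
d₂ = 2 × 18/18 × 50/84 = (2 × 18 × 50) / (18 × 84) = 1800/1512
≈ 1.19 days

1.19 days


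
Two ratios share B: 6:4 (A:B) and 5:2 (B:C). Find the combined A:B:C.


Match B: multiply A:B by 5 → 30:20
Multiply B:C by 4 → 20:8
Combined: 30:20:8
GCD = 2
= 15:10:4

15:10:4


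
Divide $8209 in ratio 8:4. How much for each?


Total parts = 8 + 4 = 12
Part 1: 8209 × 8/12 = 5472.67
Part 2: 8209 × 4/12 = 2736.33
= Part 1: $5472.67, Part 2: $2736.33

Part 1: $5472.67, Part 2: $2736.33


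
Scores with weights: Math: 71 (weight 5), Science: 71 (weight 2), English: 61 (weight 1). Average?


Numerator = 71×5 + 71×2 + 61×1
= 355 + 142 + 61
= 558
Total weight = 8
Weighted avg = 558/8
= 69.75

69.75


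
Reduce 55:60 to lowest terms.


GCD(55, 60) = 5
55/5 : 60/5
= 11:12

11:12


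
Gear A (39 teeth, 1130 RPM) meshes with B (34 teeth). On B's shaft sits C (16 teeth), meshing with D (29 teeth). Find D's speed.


Stage 1: RPM_B = RPM_A × t_A/t_B = 1130 × 39/34 = 44070/34 ≈ 1296.18
B and C share a shaft → RPM_C = RPM_B
Stage 2: RPM_D = RPM_C × t_C/t_D = RPM_A × (t_A×t_C)/(t_B×t_D)
Overall ratio = (39×16)/(34×29) = 624/986
RPM_D = 1130 × 624/986 = 705120/986
≈ 715.13 RPM

715.13 RPM


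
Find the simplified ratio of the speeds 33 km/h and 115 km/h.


Ratio = 33:115
GCD = 1
Simplified = 33:115
Time ratio (same distance) = 115:33
Speed ratio = 33:115

33:115


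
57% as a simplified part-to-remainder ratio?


57% means 57 parts out of 100; remainder = 43
Part : remainder = 57:43
GCD = 1
= 57:43

57:43


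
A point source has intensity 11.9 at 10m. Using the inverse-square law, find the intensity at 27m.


I₁d₁² = I₂d₂²
I₂ = I₁ × (d₁/d₂)²
= 11.9 × (10/27)²
= 11.9 × 100/729
= 1190/729
≈ 1.6324

1.6324


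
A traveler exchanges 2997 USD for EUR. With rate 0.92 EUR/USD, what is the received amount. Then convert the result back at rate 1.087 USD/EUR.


Amount × rate = 2997 × 0.92 = 2757.24 EUR
Round-trip: 2757.24 × 1.087 = 2997.12 USD
= 2757.24 EUR, then 2997.12 USD

2757.24 EUR, then 2997.12 USD


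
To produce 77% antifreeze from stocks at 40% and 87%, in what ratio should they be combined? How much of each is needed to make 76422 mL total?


Let x parts of 40% mix with y parts of 87%.
40x + 87y = 77(x + y)
40x + 87y = 77x + 77y
x(40 - 77) = y(77 - 87)
x/y = (87 - 77)/(77 - 40) = 10/37
Simplify: 10:37
Total parts = 47; one part = 76422/47 = 1626.00 mL
40% solution: 10×1626.00 = 16260.00 mL
87% solution: 37×1626.00 = 60162.00 mL
= ratio 10:37; 16260.00 mL and 60162.00 mL

ratio 10:37; 16260.00 mL and 60162.00 mL


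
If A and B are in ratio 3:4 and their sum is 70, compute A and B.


Let A = 3k, B = 4k.
3k + 4k = 70
7k = 70 → k = 70/7 = 10
A = 3×10 = 30, B = 4×10 = 40
= A = 30, B = 40

A = 30, B = 40


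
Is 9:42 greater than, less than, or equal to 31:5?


9/42 = 0.2143
31/5 = 6.2000
0.2143 < 6.2000, so 9:42 is less
= less than

less than


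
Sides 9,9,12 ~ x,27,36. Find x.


Scale factor = 27/9 = 3
Missing side = 9 × 3
= 27.0

27.0


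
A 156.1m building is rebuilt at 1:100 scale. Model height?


Model size = real / scale
= 156.1 / 100
= 1.5610 m

1.5610 m


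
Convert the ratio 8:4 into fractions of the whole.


Total parts = 8 + 4 = 12
First part: 8/12 = 2/3
Second part: 4/12 = 1/3
= 2/3 and 1/3

2/3 and 1/3


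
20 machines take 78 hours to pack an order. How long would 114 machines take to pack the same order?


Inverse proportion: x × y = constant
k = 20 × 78 = 1560
y₂ = k / 114 = 1560 / 114
= 13.68

13.68


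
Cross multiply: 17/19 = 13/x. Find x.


Cross multiply: 17 × x = 19 × 13
17x = 247
x = 247 / 17
= 14.53

14.53


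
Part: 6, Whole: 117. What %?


Percentage = (part / whole) × 100
= (6 / 117) × 100
≈ 5.13%

5.13%


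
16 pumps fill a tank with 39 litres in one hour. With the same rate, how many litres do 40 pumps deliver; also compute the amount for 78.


Direct proportion: y/x = constant
k = 39/16 = 2.4375
y at x=40: k × 40 = 39 × 40 / 16 = 1560/16 = 97.50
y at x=78: k × 78 = 39 × 78 / 16 = 3042/16 ≈ 190.13
= 97.50 and 190.13

97.50 and 190.13


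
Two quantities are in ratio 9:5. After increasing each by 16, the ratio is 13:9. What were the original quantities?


Let A = 9k, B = 5k.
(9k + 16) / (5k + 16) = 13/9
Cross-multiply: 9(9k + 16) = 13(5k + 16)
81k + 144 = 65k + 208
81k - 65k = 208 - 144
16k = 64
k = 64/16 = 4
A = 9×4 = 36, B = 5×4 = 20
= A = 36, B = 20

A = 36, B = 20


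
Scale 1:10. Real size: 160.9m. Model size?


Model size = real / scale
= 160.9 / 10
= 16.0900 m

16.0900 m


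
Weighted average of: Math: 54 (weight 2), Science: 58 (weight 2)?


Numerator = 54×2 + 58×2
= 108 + 116
= 224
Total weight = 4
Weighted avg = 224/4
= 56.00

56.00


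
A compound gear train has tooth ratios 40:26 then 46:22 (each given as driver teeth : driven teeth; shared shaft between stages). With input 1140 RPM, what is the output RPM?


Stage 1: RPM_B = RPM_A × t_A/t_B = 1140 × 40/26 = 45600/26 ≈ 1753.85
B and C share a shaft → RPM_C = RPM_B
Stage 2: RPM_D = RPM_C × t_C/t_D = RPM_A × (t_A×t_C)/(t_B×t_D)
Overall ratio = (40×46)/(26×22) = 1840/572
RPM_D = 1140 × 1840/572 = 2097600/572
≈ 3667.13 RPM

3667.13 RPM


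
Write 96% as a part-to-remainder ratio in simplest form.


96% means 96 parts out of 100; remainder = 4
Part : remainder = 96:4
GCD = 4
= 24:1

24:1


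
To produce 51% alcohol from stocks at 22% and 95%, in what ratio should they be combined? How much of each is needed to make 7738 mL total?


Let x parts of 22% mix with y parts of 95%.
22x + 95y = 51(x + y)
22x + 95y = 51x + 51y
x(22 - 51) = y(51 - 95)
x/y = (95 - 51)/(51 - 22) = 44/29
Simplify: 44:29
Total parts = 73; one part = 7738/73 = 106.00 mL
22% solution: 44×106.00 = 4664.00 mL
95% solution: 29×106.00 = 3074.00 mL
= ratio 44:29; 4664.00 mL and 3074.00 mL

ratio 44:29; 4664.00 mL and 3074.00 mL


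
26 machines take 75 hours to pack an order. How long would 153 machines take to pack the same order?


Inverse proportion: x × y = constant
k = 26 × 75 = 1950
y₂ = k / 153 = 1950 / 153
= 12.75

12.75


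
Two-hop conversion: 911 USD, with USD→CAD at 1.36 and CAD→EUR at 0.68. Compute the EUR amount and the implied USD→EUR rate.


Step 1: 911 USD × 1.36 = 1238.96 CAD
Step 2: 1238.96 CAD × 0.68 = 842.49 EUR
Implied rate USD→EUR = 1.36 × 0.68 = 0.9248
= 842.49 EUR; implied rate 0.9248 EUR/USD

842.49 EUR; implied rate 0.9248 EUR/USD


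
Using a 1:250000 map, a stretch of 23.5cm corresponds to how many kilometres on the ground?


Real distance = map distance × scale
= 23.5cm × 250000
= 5875000 cm = 58750.0 m
= 58.750 km

58.750 km


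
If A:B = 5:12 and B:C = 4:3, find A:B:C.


Match B: multiply A:B by 4 → 20:48
Multiply B:C by 12 → 48:36
Combined: 20:48:36
GCD = 4
= 5:12:9

5:12:9


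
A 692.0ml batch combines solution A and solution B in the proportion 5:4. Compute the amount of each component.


Total parts = 5 + 4 = 9
solution A: 692.0 × 5/9 = 384.4ml
solution B: 692.0 × 4/9 = 307.6ml
= 384.4ml and 307.6ml

384.4ml and 307.6ml


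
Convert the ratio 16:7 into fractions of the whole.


Total parts = 16 + 7 = 23
First part: 16/23 = 16/23
Second part: 7/23 = 7/23
= 16/23 and 7/23

16/23 and 7/23


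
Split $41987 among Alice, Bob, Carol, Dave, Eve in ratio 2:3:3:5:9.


Total parts = 2 + 3 + 3 + 5 + 9 = 22
Alice: 41987 × 2/22 = 3817.00
Bob: 41987 × 3/22 = 5725.50
Carol: 41987 × 3/22 = 5725.50
Dave: 41987 × 5/22 = 9542.50
Eve: 41987 × 9/22 = 17176.50
= Alice: $3817.00, Bob: $5725.50, Carol: $5725.50, Dave: $9542.50, Eve: $17176.50

Alice: $3817.00, Bob: $5725.50, Carol: $5725.50, Dave: $9542.50, Eve: $17176.50


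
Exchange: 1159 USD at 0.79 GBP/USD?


Amount × rate = 1159 × 0.79
= 915.61 GBP

915.61 GBP


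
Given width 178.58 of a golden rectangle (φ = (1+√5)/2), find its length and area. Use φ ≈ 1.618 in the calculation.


φ = (1 + √5) / 2 ≈ 1.618
Length = width × φ = 178.58 × 1.618 = 288.94244
≈ 288.94
Area = width × length = 178.58 × 288.94244 = 51599.3409352 ≈ 51599.34
= Length: 288.94, Area: 51599.34

Length: 288.94, Area: 51599.34


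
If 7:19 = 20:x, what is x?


Cross multiply: 7 × x = 19 × 20
7x = 380
x = 380 / 7
= 54.29

54.29


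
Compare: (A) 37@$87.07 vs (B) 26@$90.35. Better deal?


Deal A: $87.07/37 = $2.3532/unit
Deal B: $90.35/26 = $3.4750/unit
A is cheaper per unit
= Deal A

Deal A


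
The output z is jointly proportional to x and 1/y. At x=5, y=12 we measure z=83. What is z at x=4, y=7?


z = k·x/y
Solve for k using the known point: k = z·y/x = 83×12/5 = 996/5 = 199.2000
Now evaluate at x=4, y=7:
z = k × 4 / 7 = (996 × 4) / (5 × 7) = 3984/35
≈ 113.8286

113.8286


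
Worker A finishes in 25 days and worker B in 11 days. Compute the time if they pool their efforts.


Rate of A = 1/25 per day
Rate of B = 1/11 per day
Combined rate = 1/25 + 1/11 = 36/275 ≈ 0.1309 per day
Days = 1 / combined rate = 275/36
≈ 7.64 days

7.64 days


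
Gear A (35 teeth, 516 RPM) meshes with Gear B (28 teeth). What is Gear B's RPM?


Gear ratio = 35:28 = 5:4
RPM_B = RPM_A × (teeth_A / teeth_B)
= 516 × (35/28)
= 645.0 RPM

645.0 RPM


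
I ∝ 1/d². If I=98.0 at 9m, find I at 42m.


I₁d₁² = I₂d₂²
I₂ = I₁ × (d₁/d₂)²
= 98.0 × (9/42)²
= 98.0 × 81/1764
= 7938/1764
= 4.5000

4.5000


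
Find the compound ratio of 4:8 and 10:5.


Compound ratio = (4×10) : (8×5)
= 40:40
GCD = 40
= 1:1

1:1


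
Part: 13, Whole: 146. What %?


Percentage = (part / whole) × 100
= (13 / 146) × 100
≈ 8.90%

8.90%


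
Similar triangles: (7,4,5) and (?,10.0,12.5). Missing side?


Scale factor = 10.0/4 = 2.5
Missing side = 7 × 2.5
= 17.5

17.5


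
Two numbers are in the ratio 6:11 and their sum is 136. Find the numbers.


Let A = 6k, B = 11k.
6k + 11k = 136
17k = 136 → k = 136/17 = 8
A = 6×8 = 48, B = 11×8 = 88
= A = 48, B = 88

A = 48, B = 88


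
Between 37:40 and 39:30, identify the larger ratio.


37/40 = 0.9250
39/30 = 1.3000
0.9250 < 1.3000, so 37:40 is less
= 39:30

39:30


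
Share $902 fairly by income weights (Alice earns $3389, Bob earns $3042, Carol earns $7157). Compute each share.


Total income = 3389 + 3042 + 7157 = $13588
Alice: $902 × 3389/13588 = $224.97
Bob: $902 × 3042/13588 = $201.93
Carol: $902 × 7157/13588 = $475.10
= Alice: $224.97, Bob: $201.93, Carol: $475.10

Alice: $224.97, Bob: $201.93, Carol: $475.10


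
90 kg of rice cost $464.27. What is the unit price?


Unit rate = total / quantity
= 464.27 / 90
= $5.16 per unit

$5.16 per unit


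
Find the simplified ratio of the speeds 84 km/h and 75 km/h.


Ratio = 84:75
GCD = 3
Simplified = 28:25
Time ratio (same distance) = 25:28
Speed ratio = 28:25

28:25


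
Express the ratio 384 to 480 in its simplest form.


GCD(384, 480) = 96
384/96 : 480/96
= 4:5

4:5


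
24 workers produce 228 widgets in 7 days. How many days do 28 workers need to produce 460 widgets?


Days ∝ work / workers, so d₂ = d₁ × (m₁/m₂) × (w₂/w₁)
Workers factor (inverse): 24/28 ≈ 0.8571
Work factor (direct): 460/228 ≈ 2.0175
d₂ = 7 × 24/28 × 460/228 = (7 × 24 × 460) / (28 × 228) = 77280/6384
≈ 12.11 days

12.11 days


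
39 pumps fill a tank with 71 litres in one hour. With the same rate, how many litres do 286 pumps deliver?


Direct proportion: y/x = constant
k = 71/39 ≈ 1.8205
y₂ = k × 286 = 71 × 286 / 39 = 20306/39
≈ 520.67

520.67


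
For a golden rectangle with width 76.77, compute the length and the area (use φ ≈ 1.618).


φ = (1 + √5) / 2 ≈ 1.618
Length = width × φ = 76.77 × 1.618 = 124.21386
≈ 124.21
Area = width × length = 76.77 × 124.21386 = 9535.8980322 ≈ 9535.90
= Length: 124.21, Area: 9535.90

Length: 124.21, Area: 9535.90


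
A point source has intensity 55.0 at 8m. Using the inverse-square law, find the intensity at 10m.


I₁d₁² = I₂d₂²
I₂ = I₁ × (d₁/d₂)²
= 55.0 × (8/10)²
= 55.0 × 64/100
= 3520/100
= 35.2000

35.2000


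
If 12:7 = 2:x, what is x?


Cross multiply: 12 × x = 7 × 2
12x = 14
x = 14 / 12
= 1.17

1.17


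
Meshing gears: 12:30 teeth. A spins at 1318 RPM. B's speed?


Gear ratio = 12:30 = 2:5
RPM_B = RPM_A × (teeth_A / teeth_B)
= 1318 × (12/30)
= 527.2 RPM

527.2 RPM


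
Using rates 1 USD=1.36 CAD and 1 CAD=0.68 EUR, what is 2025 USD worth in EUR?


Step 1: 2025 USD × 1.36 = 2754.00 CAD
Step 2: 2754.00 CAD × 0.68 = 1872.72 EUR
Implied rate USD→EUR = 1.36 × 0.68 = 0.9248
= 1872.72 EUR

1872.72 EUR


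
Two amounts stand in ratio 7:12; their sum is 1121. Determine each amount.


Let A = 7k, B = 12k.
7k + 12k = 1121
19k = 1121 → k = 1121/19 = 59
A = 7×59 = 413, B = 12×59 = 708
= A = 413, B = 708

A = 413, B = 708


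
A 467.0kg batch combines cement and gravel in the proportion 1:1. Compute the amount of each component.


Total parts = 1 + 1 = 2
cement: 467.0 × 1/2 = 233.5kg
gravel: 467.0 × 1/2 = 233.5kg
= 233.5kg and 233.5kg

233.5kg and 233.5kg


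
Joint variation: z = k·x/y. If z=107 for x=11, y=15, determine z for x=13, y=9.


z = k·x/y
Solve for k using the known point: k = z·y/x = 107×15/11 = 1605/11 ≈ 145.9091
Now evaluate at x=13, y=9:
z = k × 13 / 9 = (1605 × 13) / (11 × 9) = 20865/99
≈ 210.7576

210.7576


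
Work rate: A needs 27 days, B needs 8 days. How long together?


Rate of A = 1/27 per day
Rate of B = 1/8 per day
Combined rate = 1/27 + 1/8 = 35/216 ≈ 0.1620 per day
Days = 1 / combined rate = 216/35
≈ 6.17 days

6.17 days


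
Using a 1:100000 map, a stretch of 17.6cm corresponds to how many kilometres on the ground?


Real distance = map distance × scale
= 17.6cm × 100000
= 1760000 cm = 17600.0 m
= 17.600 km

17.600 km


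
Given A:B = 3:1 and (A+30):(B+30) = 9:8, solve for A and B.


Let A = 3k, B = 1k.
(3k + 30) / (1k + 30) = 9/8
Cross-multiply: 8(3k + 30) = 9(1k + 30)
24k + 240 = 9k + 270
24k - 9k = 270 - 240
15k = 30
k = 30/15 = 2
A = 3×2 = 6, B = 1×2 = 2
= A = 6, B = 2

A = 6, B = 2


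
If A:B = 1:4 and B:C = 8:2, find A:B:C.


Match B: multiply A:B by 8 → 8:32
Multiply B:C by 4 → 32:8
Combined: 8:32:8
GCD = 8
= 1:4:1

1:4:1


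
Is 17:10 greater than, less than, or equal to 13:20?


17/10 = 1.7000
13/20 = 0.6500
1.7000 > 0.6500, so 17:10 is greater
= greater than

greater than


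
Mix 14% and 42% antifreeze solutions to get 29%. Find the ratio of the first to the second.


Let x parts of 14% mix with y parts of 42%.
14x + 42y = 29(x + y)
14x + 42y = 29x + 29y
x(14 - 29) = y(29 - 42)
x/y = (42 - 29)/(29 - 14) = 13/15
Simplify: 13:15
= 13:15

13:15


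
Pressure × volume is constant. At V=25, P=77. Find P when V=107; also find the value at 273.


Inverse proportion: x × y = constant
k = 25 × 77 = 1925
At x=107: k/107 = 17.99
At x=273: k/273 = 7.05
= 17.99 and 7.05

17.99 and 7.05


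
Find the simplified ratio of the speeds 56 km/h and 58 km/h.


Ratio = 56:58
GCD = 2
Simplified = 28:29
Time ratio (same distance) = 29:28
Speed ratio = 28:29

28:29


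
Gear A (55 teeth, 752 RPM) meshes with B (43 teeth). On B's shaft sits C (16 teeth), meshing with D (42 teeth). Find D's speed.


Stage 1: RPM_B = RPM_A × t_A/t_B = 752 × 55/43 = 41360/43 ≈ 961.86
B and C share a shaft → RPM_C = RPM_B
Stage 2: RPM_D = RPM_C × t_C/t_D = RPM_A × (t_A×t_C)/(t_B×t_D)
Overall ratio = (55×16)/(43×42) = 880/1806
RPM_D = 752 × 880/1806 = 661760/1806
≈ 366.42 RPM

366.42 RPM


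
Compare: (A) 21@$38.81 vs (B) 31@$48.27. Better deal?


Deal A: $38.81/21 = $1.8481/unit
Deal B: $48.27/31 = $1.5571/unit
B is cheaper per unit
= Deal B

Deal B


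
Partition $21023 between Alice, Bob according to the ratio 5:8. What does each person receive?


Total parts = 5 + 8 = 13
Alice: 21023 × 5/13 = 8085.77
Bob: 21023 × 8/13 = 12937.23
= Alice: $8085.77, Bob: $12937.23

Alice: $8085.77, Bob: $12937.23


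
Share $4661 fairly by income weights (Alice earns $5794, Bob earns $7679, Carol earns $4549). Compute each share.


Total income = 5794 + 7679 + 4549 = $18022
Alice: $4661 × 5794/18022 = $1498.49
Bob: $4661 × 7679/18022 = $1986.01
Carol: $4661 × 4549/18022 = $1176.50
= Alice: $1498.49, Bob: $1986.01, Carol: $1176.50

Alice: $1498.49, Bob: $1986.01, Carol: $1176.50


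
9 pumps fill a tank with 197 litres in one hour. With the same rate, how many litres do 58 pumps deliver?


Direct proportion: y/x = constant
k = 197/9 ≈ 21.8889
y₂ = k × 58 = 197 × 58 / 9 = 11426/9
≈ 1269.56

1269.56


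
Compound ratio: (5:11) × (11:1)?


Compound ratio = (5×11) : (11×1)
= 55:11
GCD = 11
= 5:1

5:1


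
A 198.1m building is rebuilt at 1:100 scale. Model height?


Model size = real / scale
= 198.1 / 100
= 1.9810 m

1.9810 m


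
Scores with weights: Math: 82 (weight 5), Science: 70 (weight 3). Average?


Numerator = 82×5 + 70×3
= 410 + 210
= 620
Total weight = 8
Weighted avg = 620/8
= 77.50

77.50


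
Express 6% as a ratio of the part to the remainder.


6% means 6 parts out of 100; remainder = 94
Part : remainder = 6:94
GCD = 2
= 3:47

3:47


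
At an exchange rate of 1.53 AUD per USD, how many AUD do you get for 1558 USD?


Amount × rate = 1558 × 1.53
= 2383.74 AUD

2383.74 AUD


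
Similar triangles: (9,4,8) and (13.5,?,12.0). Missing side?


Scale factor = 13.5/9 = 1.5
Missing side = 4 × 1.5
= 6.0

6.0


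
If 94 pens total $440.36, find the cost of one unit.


Unit rate = total / quantity
= 440.36 / 94
= $4.68 per unit

$4.68 per unit


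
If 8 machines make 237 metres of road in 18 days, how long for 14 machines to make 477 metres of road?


Days ∝ work / workers, so d₂ = d₁ × (m₁/m₂) × (w₂/w₁)
Workers factor (inverse): 8/14 ≈ 0.5714
Work factor (direct): 477/237 ≈ 2.0127
d₂ = 18 × 8/14 × 477/237 = (18 × 8 × 477) / (14 × 237) = 68688/3318
≈ 20.70 days

20.70 days


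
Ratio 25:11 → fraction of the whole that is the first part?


Total parts = 25 + 11 = 36
First part: 25/36 = 25/36
= 25/36

25/36


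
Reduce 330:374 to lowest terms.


GCD(330, 374) = 22
330/22 : 374/22
= 15:17

15:17


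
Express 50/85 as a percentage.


Percentage = (part / whole) × 100
= (50 / 85) × 100
≈ 58.82%

58.82%


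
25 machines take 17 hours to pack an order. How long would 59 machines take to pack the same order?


Inverse proportion: x × y = constant
k = 25 × 17 = 425
y₂ = k / 59 = 425 / 59
= 7.20

7.20


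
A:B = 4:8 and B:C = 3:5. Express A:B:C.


Match B: multiply A:B by 3 → 12:24
Multiply B:C by 8 → 24:40
Combined: 12:24:40
GCD = 4
= 3:6:10

3:6:10


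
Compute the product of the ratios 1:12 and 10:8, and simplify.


Compound ratio = (1×10) : (12×8)
= 10:96
GCD = 2
= 5:48

5:48


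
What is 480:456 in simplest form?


GCD(480, 456) = 24
480/24 : 456/24
= 20:19

20:19


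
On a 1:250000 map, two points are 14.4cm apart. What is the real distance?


Real distance = map distance × scale
= 14.4cm × 250000
= 3600000 cm = 36000.0 m
= 36.000 km

36.000 km


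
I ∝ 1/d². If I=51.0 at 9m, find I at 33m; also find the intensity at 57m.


I₁d₁² = I₂d₂²
I at 33m = 51.0 × (9/33)² = 51.0 × 81/1089 = 4131/1089 ≈ 3.7934
I at 57m = 51.0 × (9/57)² = 51.0 × 81/3249 = 4131/3249 ≈ 1.2715
= 3.7934 and 1.2715

3.7934 and 1.2715


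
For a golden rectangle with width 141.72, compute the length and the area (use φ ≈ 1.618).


φ = (1 + √5) / 2 ≈ 1.618
Length = width × φ = 141.72 × 1.618 = 229.30296
≈ 229.30
Area = width × length = 141.72 × 229.30296 = 32496.8154912 ≈ 32496.82
= Length: 229.30, Area: 32496.82

Length: 229.30, Area: 32496.82


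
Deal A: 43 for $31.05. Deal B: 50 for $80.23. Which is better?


Deal A: $31.05/43 = $0.7221/unit
Deal B: $80.23/50 = $1.6046/unit
A is cheaper per unit
= Deal A

Deal A


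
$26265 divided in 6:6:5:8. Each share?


Total parts = 6 + 6 + 5 + 8 = 25
Part 1: 26265 × 6/25 = 6303.60
Part 2: 26265 × 6/25 = 6303.60
Part 3: 26265 × 5/25 = 5253.00
Part 4: 26265 × 8/25 = 8404.80
= Part 1: $6303.60, Part 2: $6303.60, Part 3: $5253.00, Part 4: $8404.80

Part 1: $6303.60, Part 2: $6303.60, Part 3: $5253.00, Part 4: $8404.80


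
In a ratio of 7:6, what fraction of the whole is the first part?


Total parts = 7 + 6 = 13
First part: 7/13 = 7/13
= 7/13

7/13


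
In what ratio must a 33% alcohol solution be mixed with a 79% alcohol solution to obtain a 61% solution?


Let x parts of 33% mix with y parts of 79%.
33x + 79y = 61(x + y)
33x + 79y = 61x + 61y
x(33 - 61) = y(61 - 79)
x/y = (79 - 61)/(61 - 33) = 18/28
Simplify: 9:14
= 9:14

9:14


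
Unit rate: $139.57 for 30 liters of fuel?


Unit rate = total / quantity
= 139.57 / 30
= $4.65 per unit

$4.65 per unit


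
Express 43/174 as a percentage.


Percentage = (part / whole) × 100
= (43 / 174) × 100
≈ 24.71%

24.71%


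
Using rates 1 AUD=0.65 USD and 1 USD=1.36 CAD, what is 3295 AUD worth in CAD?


Step 1: 3295 AUD × 0.65 = 2141.75 USD
Step 2: 2141.75 USD × 1.36 = 2912.78 CAD
Implied rate AUD→CAD = 0.65 × 1.36 = 0.8840
= 2912.78 CAD

2912.78 CAD


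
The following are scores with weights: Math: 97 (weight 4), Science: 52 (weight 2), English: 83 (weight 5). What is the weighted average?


Numerator = 97×4 + 52×2 + 83×5
= 388 + 104 + 415
= 907
Total weight = 11
Weighted avg = 907/11
= 82.45

82.45


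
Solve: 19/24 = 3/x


Cross multiply: 19 × x = 24 × 3
19x = 72
x = 72 / 19
= 3.79

3.79


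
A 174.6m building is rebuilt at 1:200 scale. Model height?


Model size = real / scale
= 174.6 / 200
= 0.8730 m

0.8730 m


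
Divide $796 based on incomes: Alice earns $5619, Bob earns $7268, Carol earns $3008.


Total income = 5619 + 7268 + 3008 = $15895
Alice: $796 × 5619/15895 = $281.39
Bob: $796 × 7268/15895 = $363.97
Carol: $796 × 3008/15895 = $150.64
= Alice: $281.39, Bob: $363.97, Carol: $150.64

Alice: $281.39, Bob: $363.97, Carol: $150.64


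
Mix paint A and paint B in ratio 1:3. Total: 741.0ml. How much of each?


Total parts = 1 + 3 = 4
paint A: 741.0 × 1/4 = 185.3ml
paint B: 741.0 × 3/4 = 555.8ml
= 185.3ml and 555.8ml

185.3ml and 555.8ml


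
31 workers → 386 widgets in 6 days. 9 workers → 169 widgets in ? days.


Days ∝ work / workers, so d₂ = d₁ × (m₁/m₂) × (w₂/w₁)
Workers factor (inverse): 31/9 ≈ 3.4444
Work factor (direct): 169/386 ≈ 0.4378
d₂ = 6 × 31/9 × 169/386 = (6 × 31 × 169) / (9 × 386) = 31434/3474
≈ 9.05 days

9.05 days


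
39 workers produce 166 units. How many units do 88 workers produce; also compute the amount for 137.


Direct proportion: y/x = constant
k = 166/39 ≈ 4.2564
y at x=88: k × 88 = 166 × 88 / 39 = 14608/39 ≈ 374.56
y at x=137: k × 137 = 166 × 137 / 39 = 22742/39 ≈ 583.13
= 374.56 and 583.13

374.56 and 583.13


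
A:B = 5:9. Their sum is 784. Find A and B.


Let A = 5k, B = 9k.
5k + 9k = 784
14k = 784 → k = 784/14 = 56
A = 5×56 = 280, B = 9×56 = 504
= A = 280, B = 504

A = 280, B = 504


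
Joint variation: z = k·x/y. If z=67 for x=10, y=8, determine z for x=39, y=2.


z = k·x/y
Solve for k using the known point: k = z·y/x = 67×8/10 = 536/10 = 53.6000
Now evaluate at x=39, y=2:
z = k × 39 / 2 = (536 × 39) / (10 × 2) = 20904/20
= 1045.2000

1045.2000


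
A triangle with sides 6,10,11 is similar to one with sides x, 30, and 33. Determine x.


Scale factor = 30/10 = 3
Missing side = 6 × 3
= 18.0

18.0


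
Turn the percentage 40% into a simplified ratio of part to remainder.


40% means 40 parts out of 100; remainder = 60
Part : remainder = 40:60
GCD = 20
= 2:3

2:3


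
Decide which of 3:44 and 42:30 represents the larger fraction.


3/44 = 0.0682
42/30 = 1.4000
0.0682 < 1.4000, so 3:44 is less
= 42:30

42:30


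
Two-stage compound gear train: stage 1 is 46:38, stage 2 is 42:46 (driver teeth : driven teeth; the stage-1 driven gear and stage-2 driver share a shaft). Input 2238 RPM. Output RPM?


Stage 1: RPM_B = RPM_A × t_A/t_B = 2238 × 46/38 = 102948/38 ≈ 2709.16
B and C share a shaft → RPM_C = RPM_B
Stage 2: RPM_D = RPM_C × t_C/t_D = RPM_A × (t_A×t_C)/(t_B×t_D)
Overall ratio = (46×42)/(38×46) = 1932/1748
RPM_D = 2238 × 1932/1748 = 4323816/1748
≈ 2473.58 RPM

2473.58 RPM


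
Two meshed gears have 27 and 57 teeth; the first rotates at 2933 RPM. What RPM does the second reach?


Gear ratio = 27:57 = 9:19
RPM_B = RPM_A × (teeth_A / teeth_B)
= 2933 × (27/57)
= 1389.3 RPM

1389.3 RPM


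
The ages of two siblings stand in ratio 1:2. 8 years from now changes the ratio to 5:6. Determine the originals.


Let A = 1k, B = 2k.
(1k + 8) / (2k + 8) = 5/6
Cross-multiply: 6(1k + 8) = 5(2k + 8)
6k + 48 = 10k + 40
6k - 10k = 40 - 48
-4k = -8
k = -8/-4 = 2
A = 1×2 = 2, B = 2×2 = 4
= A = 2, B = 4

A = 2, B = 4


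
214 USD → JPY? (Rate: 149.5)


Amount × rate = 214 × 149.5
= 31993.00 JPY

31993.00 JPY


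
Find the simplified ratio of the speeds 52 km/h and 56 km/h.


Ratio = 52:56
GCD = 4
Simplified = 13:14
Time ratio (same distance) = 14:13
Speed ratio = 13:14

13:14


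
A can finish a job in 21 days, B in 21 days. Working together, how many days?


Rate of A = 1/21 per day
Rate of B = 1/21 per day
Combined rate = 1/21 + 1/21 = 42/441 ≈ 0.0952 per day
Days = 1 / combined rate = 441/42
= 10.50 days

10.50 days


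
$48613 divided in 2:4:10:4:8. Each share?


Total parts = 2 + 4 + 10 + 4 + 8 = 28
Part 1: 48613 × 2/28 = 3472.36
Part 2: 48613 × 4/28 = 6944.71
Part 3: 48613 × 10/28 = 17361.79
Part 4: 48613 × 4/28 = 6944.71
Part 5: 48613 × 8/28 = 13889.43
= Part 1: $3472.36, Part 2: $6944.71, Part 3: $17361.79, Part 4: $6944.71, Part 5: $13889.43

Part 1: $3472.36, Part 2: $6944.71, Part 3: $17361.79, Part 4: $6944.71, Part 5: $13889.43


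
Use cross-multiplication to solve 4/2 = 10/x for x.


Cross multiply: 4 × x = 2 × 10
4x = 20
x = 20 / 4
= 5.00

5.00


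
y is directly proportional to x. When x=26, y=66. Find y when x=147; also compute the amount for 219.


Direct proportion: y/x = constant
k = 66/26 ≈ 2.5385
y at x=147: k × 147 = 66 × 147 / 26 = 9702/26 ≈ 373.15
y at x=219: k × 219 = 66 × 219 / 26 = 14454/26 ≈ 555.92
= 373.15 and 555.92

373.15 and 555.92


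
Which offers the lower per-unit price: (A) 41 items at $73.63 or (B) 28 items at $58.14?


Deal A: $73.63/41 = $1.7959/unit
Deal B: $58.14/28 = $2.0764/unit
A is cheaper per unit
= Deal A

Deal A


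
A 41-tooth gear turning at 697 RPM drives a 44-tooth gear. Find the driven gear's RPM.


Gear ratio = 41:44 = 41:44
RPM_B = RPM_A × (teeth_A / teeth_B)
= 697 × (41/44)
= 649.5 RPM

649.5 RPM


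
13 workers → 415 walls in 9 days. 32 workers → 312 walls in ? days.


Days ∝ work / workers, so d₂ = d₁ × (m₁/m₂) × (w₂/w₁)
Workers factor (inverse): 13/32 ≈ 0.4063
Work factor (direct): 312/415 ≈ 0.7518
d₂ = 9 × 13/32 × 312/415 = (9 × 13 × 312) / (32 × 415) = 36504/13280
≈ 2.75 days

2.75 days


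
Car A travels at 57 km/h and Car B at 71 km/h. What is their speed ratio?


Ratio = 57:71
GCD = 1
Simplified = 57:71
Time ratio (same distance) = 71:57
Speed ratio = 57:71

57:71


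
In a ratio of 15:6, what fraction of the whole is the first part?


Total parts = 15 + 6 = 21
First part: 15/21 = 5/7
= 5/7

5/7


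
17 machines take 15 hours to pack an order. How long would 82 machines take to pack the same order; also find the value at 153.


Inverse proportion: x × y = constant
k = 17 × 15 = 255
At x=82: k/82 = 3.11
At x=153: k/153 = 1.67
= 3.11 and 1.67

3.11 and 1.67


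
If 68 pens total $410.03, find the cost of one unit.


Unit rate = total / quantity
= 410.03 / 68
= $6.03 per unit

$6.03 per unit


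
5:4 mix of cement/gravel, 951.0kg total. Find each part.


Total parts = 5 + 4 = 9
cement: 951.0 × 5/9 = 528.3kg
gravel: 951.0 × 4/9 = 422.7kg
= 528.3kg and 422.7kg

528.3kg and 422.7kg


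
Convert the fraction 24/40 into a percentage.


Percentage = (part / whole) × 100
= (24 / 40) × 100
= 60.00%

60.00%


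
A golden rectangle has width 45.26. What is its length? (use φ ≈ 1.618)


φ = (1 + √5) / 2 ≈ 1.618
Length = width × φ = 45.26 × 1.618 = 73.23068
≈ 73.23

73.23


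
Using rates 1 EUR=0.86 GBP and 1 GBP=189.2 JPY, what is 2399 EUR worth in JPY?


Step 1: 2399 EUR × 0.86 = 2063.14 GBP
Step 2: 2063.14 GBP × 189.2 = 390346.09 JPY
Implied rate EUR→JPY = 0.86 × 189.2 = 162.7120
= 390346.09 JPY

390346.09 JPY


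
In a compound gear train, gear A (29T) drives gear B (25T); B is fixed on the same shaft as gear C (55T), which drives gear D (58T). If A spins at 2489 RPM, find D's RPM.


Stage 1: RPM_B = RPM_A × t_A/t_B = 2489 × 29/25 = 72181/25 = 2887.24
B and C share a shaft → RPM_C = RPM_B
Stage 2: RPM_D = RPM_C × t_C/t_D = RPM_A × (t_A×t_C)/(t_B×t_D)
Overall ratio = (29×55)/(25×58) = 1595/1450
RPM_D = 2489 × 1595/1450 = 3969955/1450
= 2737.90 RPM

2737.90 RPM


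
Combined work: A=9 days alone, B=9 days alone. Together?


Rate of A = 1/9 per day
Rate of B = 1/9 per day
Combined rate = 1/9 + 1/9 = 18/81 ≈ 0.2222 per day
Days = 1 / combined rate = 81/18
= 4.50 days

4.50 days


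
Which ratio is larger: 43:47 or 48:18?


43/47 = 0.9149
48/18 = 2.6667
0.9149 < 2.6667, so 43:47 is less
= 48:18

48:18


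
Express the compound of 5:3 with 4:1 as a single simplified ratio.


Compound ratio = (5×4) : (3×1)
= 20:3
GCD = 1
= 20:3

20:3


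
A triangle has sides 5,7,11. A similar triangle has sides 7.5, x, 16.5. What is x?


Scale factor = 7.5/5 = 1.5
Missing side = 7 × 1.5
= 10.5

10.5


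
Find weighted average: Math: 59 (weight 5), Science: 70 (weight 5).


Numerator = 59×5 + 70×5
= 295 + 350
= 645
Total weight = 10
Weighted avg = 645/10
= 64.50

64.50


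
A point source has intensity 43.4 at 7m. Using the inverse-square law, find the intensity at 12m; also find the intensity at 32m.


I₁d₁² = I₂d₂²
I at 12m = 43.4 × (7/12)² = 43.4 × 49/144 = 2126.6/144 ≈ 14.7681
I at 32m = 43.4 × (7/32)² = 43.4 × 49/1024 = 2126.6/1024 ≈ 2.0768
= 14.7681 and 2.0768

14.7681 and 2.0768


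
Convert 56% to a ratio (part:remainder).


56% means 56 parts out of 100; remainder = 44
Part : remainder = 56:44
GCD = 4
= 14:11

14:11


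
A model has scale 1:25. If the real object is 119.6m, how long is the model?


Model size = real / scale
= 119.6 / 25
= 4.7840 m

4.7840 m


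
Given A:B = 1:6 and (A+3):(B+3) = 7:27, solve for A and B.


Let A = 1k, B = 6k.
(1k + 3) / (6k + 3) = 7/27
Cross-multiply: 27(1k + 3) = 7(6k + 3)
27k + 81 = 42k + 21
27k - 42k = 21 - 81
-15k = -60
k = -60/-15 = 4
A = 1×4 = 4, B = 6×4 = 24
= A = 4, B = 24

A = 4, B = 24


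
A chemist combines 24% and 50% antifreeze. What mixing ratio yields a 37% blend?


Let x parts of 24% mix with y parts of 50%.
24x + 50y = 37(x + y)
24x + 50y = 37x + 37y
x(24 - 37) = y(37 - 50)
x/y = (50 - 37)/(37 - 24) = 13/13
Simplify: 1:1
= 1:1

1:1


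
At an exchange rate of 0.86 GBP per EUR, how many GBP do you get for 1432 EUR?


Amount × rate = 1432 × 0.86
= 1231.52 GBP

1231.52 GBP


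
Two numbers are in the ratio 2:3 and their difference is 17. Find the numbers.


Let A = 2k, B = 3k.
3k - 2k = 17
1k = 17 → k = 17/1 = 17
A = 2×17 = 34, B = 3×17 = 51
= A = 34, B = 51

A = 34, B = 51


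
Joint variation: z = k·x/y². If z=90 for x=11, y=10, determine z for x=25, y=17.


z = k·x/y²
Solve for k using the known point: k = z·y²/x = 90×100/11 = 9000/11 ≈ 818.1818
Now evaluate at x=25, y=17:
z = k × 25 / 289 = (9000 × 25) / (11 × 289) = 225000/3179
≈ 70.7770

70.7770


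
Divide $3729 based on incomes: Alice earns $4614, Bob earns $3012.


Total income = 4614 + 3012 = $7626
Alice: $3729 × 4614/7626 = $2256.18
Bob: $3729 × 3012/7626 = $1472.82
= Alice: $2256.18, Bob: $1472.82

Alice: $2256.18, Bob: $1472.82


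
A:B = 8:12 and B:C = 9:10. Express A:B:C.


Match B: multiply A:B by 9 → 72:108
Multiply B:C by 12 → 108:120
Combined: 72:108:120
GCD = 12
= 6:9:10

6:9:10


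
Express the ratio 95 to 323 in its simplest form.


GCD(95, 323) = 19
95/19 : 323/19
= 5:17

5:17


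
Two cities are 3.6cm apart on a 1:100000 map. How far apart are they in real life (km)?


Real distance = map distance × scale
= 3.6cm × 100000
= 360000 cm = 3600.0 m
= 3.600 km

3.600 km


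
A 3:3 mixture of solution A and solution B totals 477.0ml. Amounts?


Total parts = 3 + 3 = 6
solution A: 477.0 × 3/6 = 238.5ml
solution B: 477.0 × 3/6 = 238.5ml
= 238.5ml and 238.5ml

238.5ml and 238.5ml


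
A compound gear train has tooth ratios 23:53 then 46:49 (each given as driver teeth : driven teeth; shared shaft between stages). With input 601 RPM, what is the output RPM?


Stage 1: RPM_B = RPM_A × t_A/t_B = 601 × 23/53 = 13823/53 ≈ 260.81
B and C share a shaft → RPM_C = RPM_B
Stage 2: RPM_D = RPM_C × t_C/t_D = RPM_A × (t_A×t_C)/(t_B×t_D)
Overall ratio = (23×46)/(53×49) = 1058/2597
RPM_D = 601 × 1058/2597 = 635858/2597
≈ 244.84 RPM

244.84 RPM


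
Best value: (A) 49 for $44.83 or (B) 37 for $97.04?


Deal A: $44.83/49 = $0.9149/unit
Deal B: $97.04/37 = $2.6227/unit
A is cheaper per unit
= Deal A

Deal A


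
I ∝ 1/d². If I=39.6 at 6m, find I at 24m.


I₁d₁² = I₂d₂²
I₂ = I₁ × (d₁/d₂)²
= 39.6 × (6/24)²
= 39.6 × 36/576
= 1425.6/576
= 2.4750

2.4750


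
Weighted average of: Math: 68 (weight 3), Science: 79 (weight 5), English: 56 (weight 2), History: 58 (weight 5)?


Numerator = 68×3 + 79×5 + 56×2 + 58×5
= 204 + 395 + 112 + 290
= 1001
Total weight = 15
Weighted avg = 1001/15
= 66.73

66.73


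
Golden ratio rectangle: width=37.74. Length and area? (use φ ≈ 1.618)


φ = (1 + √5) / 2 ≈ 1.618
Length = width × φ = 37.74 × 1.618 = 61.06332
≈ 61.06
Area = width × length = 37.74 × 61.06332 = 2304.5296968 ≈ 2304.53
= Length: 61.06, Area: 2304.53

Length: 61.06, Area: 2304.53


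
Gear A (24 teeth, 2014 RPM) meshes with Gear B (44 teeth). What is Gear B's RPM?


Gear ratio = 24:44 = 6:11
RPM_B = RPM_A × (teeth_A / teeth_B)
= 2014 × (24/44)
= 1098.5 RPM

1098.5 RPM


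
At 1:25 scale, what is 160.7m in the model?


Model size = real / scale
= 160.7 / 25
= 6.4280 m

6.4280 m


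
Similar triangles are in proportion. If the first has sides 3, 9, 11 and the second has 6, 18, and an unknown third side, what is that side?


Scale factor = 6/3 = 2
Missing side = 11 × 2
= 22.0

22.0


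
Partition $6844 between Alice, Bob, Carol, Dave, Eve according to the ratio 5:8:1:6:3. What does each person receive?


Total parts = 5 + 8 + 1 + 6 + 3 = 23
Alice: 6844 × 5/23 = 1487.83
Bob: 6844 × 8/23 = 2380.52
Carol: 6844 × 1/23 = 297.57
Dave: 6844 × 6/23 = 1785.39
Eve: 6844 × 3/23 = 892.70
= Alice: $1487.83, Bob: $2380.52, Carol: $297.57, Dave: $1785.39, Eve: $892.70

Alice: $1487.83, Bob: $2380.52, Carol: $297.57, Dave: $1785.39, Eve: $892.70


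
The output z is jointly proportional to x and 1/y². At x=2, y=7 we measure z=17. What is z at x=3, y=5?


z = k·x/y²
Solve for k using the known point: k = z·y²/x = 17×49/2 = 833/2 = 416.5000
Now evaluate at x=3, y=5:
z = k × 3 / 25 = (833 × 3) / (2 × 25) = 2499/50
= 49.9800

49.9800


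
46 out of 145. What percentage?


Percentage = (part / whole) × 100
= (46 / 145) × 100
≈ 31.72%

31.72%


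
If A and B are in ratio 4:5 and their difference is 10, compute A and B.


Let A = 4k, B = 5k.
5k - 4k = 10
1k = 10 → k = 10/1 = 10
A = 4×10 = 40, B = 5×10 = 50
= A = 40, B = 50

A = 40, B = 50


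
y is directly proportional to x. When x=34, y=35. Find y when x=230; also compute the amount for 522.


Direct proportion: y/x = constant
k = 35/34 ≈ 1.0294
y at x=230: k × 230 = 35 × 230 / 34 = 8050/34 ≈ 236.76
y at x=522: k × 522 = 35 × 522 / 34 = 18270/34 ≈ 537.35
= 236.76 and 537.35

236.76 and 537.35


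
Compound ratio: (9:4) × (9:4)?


Compound ratio = (9×9) : (4×4)
= 81:16
GCD = 1
= 81:16

81:16


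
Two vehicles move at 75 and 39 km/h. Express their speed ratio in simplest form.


Ratio = 75:39
GCD = 3
Simplified = 25:13
Time ratio (same distance) = 13:25
Speed ratio = 25:13

25:13


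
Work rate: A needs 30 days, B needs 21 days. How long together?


Rate of A = 1/30 per day
Rate of B = 1/21 per day
Combined rate = 1/30 + 1/21 = 51/630 ≈ 0.0810 per day
Days = 1 / combined rate = 630/51
≈ 12.35 days

12.35 days
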